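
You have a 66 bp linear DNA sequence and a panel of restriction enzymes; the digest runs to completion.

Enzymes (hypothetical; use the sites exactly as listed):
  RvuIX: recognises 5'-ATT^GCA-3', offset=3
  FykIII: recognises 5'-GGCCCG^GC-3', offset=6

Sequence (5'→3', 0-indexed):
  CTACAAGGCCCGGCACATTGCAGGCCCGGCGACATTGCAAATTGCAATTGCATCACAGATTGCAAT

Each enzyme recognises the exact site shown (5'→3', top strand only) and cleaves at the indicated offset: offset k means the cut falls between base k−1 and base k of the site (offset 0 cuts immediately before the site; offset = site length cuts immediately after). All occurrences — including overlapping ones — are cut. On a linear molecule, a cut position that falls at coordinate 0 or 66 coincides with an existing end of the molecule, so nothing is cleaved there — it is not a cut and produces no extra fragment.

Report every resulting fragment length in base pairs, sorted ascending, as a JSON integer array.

Site scan:
  RvuIX (ATTGCA, off=3): starts [16, 33, 40, 46, 58] → cuts [19, 36, 43, 49, 61]
  FykIII (GGCCCGGC, off=6): starts [6, 22] → cuts [12, 28]

All cut coordinates (distinct, sorted): [12, 19, 28, 36, 43, 49, 61]

Fragment lengths:
  [0,12): 12 bp
  [12,19): 7 bp
  [19,28): 9 bp
  [28,36): 8 bp
  [36,43): 7 bp
  [43,49): 6 bp
  [49,61): 12 bp
  [61,66): 5 bp

[5,6,7,7,8,9,12,12]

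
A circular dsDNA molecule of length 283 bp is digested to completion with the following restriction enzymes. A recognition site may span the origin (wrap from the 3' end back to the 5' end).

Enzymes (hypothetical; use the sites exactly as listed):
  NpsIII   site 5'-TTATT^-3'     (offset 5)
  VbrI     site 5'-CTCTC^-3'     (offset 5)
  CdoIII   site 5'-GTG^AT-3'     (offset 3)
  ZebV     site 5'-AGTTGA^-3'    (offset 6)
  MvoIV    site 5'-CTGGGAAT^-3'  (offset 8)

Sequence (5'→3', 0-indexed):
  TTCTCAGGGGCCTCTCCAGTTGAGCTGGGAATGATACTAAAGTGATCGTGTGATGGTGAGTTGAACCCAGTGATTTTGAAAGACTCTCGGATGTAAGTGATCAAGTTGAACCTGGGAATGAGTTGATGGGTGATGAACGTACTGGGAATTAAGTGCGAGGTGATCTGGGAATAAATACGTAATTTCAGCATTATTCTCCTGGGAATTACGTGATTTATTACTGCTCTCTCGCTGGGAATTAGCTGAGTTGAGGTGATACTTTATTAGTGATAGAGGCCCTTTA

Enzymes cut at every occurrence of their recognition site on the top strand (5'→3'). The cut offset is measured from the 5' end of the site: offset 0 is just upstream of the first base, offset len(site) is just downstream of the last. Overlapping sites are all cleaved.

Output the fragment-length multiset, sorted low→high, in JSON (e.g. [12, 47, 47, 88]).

Site scan:
  NpsIII (TTATT, off=5): starts [190, 214, 260, 280] → cuts [2, 195, 219, 265]
  VbrI (CTCTC, off=5): starts [11, 83, 223, 225] → cuts [16, 88, 228, 230]
  CdoIII (GTGAT, off=3): starts [41, 49, 69, 96, 129, 159, 209, 252, 266] → cuts [44, 52, 72, 99, 132, 162, 212, 255, 269]
  ZebV (AGTTGA, off=6): starts [17, 58, 103, 120, 245] → cuts [23, 64, 109, 126, 251]
  MvoIV (CTGGGAAT, off=8): starts [24, 111, 141, 164, 198, 231] → cuts [32, 119, 149, 172, 206, 239]

All cut coordinates (distinct, sorted): [2, 16, 23, 32, 44, 52, 64, 72, 88, 99, 109, 119, 126, 132, 149, 162, 172, 195, 206, 212, 219, 228, 230, 239, 251, 255, 265, 269]

Fragments:
  2→16: 14 bp
  16→23: 7 bp
  23→32: 9 bp
  32→44: 12 bp
  44→52: 8 bp
  52→64: 12 bp
  64→72: 8 bp
  72→88: 16 bp
  88→99: 11 bp
  99→109: 10 bp
  109→119: 10 bp
  119→126: 7 bp
  126→132: 6 bp
  132→149: 17 bp
  149→162: 13 bp
  162→172: 10 bp
  172→195: 23 bp
  195→206: 11 bp
  206→212: 6 bp
  212→219: 7 bp
  219→228: 9 bp
  228→230: 2 bp
  230→239: 9 bp
  239→251: 12 bp
  251→255: 4 bp
  255→265: 10 bp
  265→269: 4 bp
  269→2 (wrap): 283-269+2 = 16 bp

[2,4,4,6,6,7,7,7,8,8,9,9,9,10,10,10,10,11,11,12,12,12,13,14,16,16,17,23]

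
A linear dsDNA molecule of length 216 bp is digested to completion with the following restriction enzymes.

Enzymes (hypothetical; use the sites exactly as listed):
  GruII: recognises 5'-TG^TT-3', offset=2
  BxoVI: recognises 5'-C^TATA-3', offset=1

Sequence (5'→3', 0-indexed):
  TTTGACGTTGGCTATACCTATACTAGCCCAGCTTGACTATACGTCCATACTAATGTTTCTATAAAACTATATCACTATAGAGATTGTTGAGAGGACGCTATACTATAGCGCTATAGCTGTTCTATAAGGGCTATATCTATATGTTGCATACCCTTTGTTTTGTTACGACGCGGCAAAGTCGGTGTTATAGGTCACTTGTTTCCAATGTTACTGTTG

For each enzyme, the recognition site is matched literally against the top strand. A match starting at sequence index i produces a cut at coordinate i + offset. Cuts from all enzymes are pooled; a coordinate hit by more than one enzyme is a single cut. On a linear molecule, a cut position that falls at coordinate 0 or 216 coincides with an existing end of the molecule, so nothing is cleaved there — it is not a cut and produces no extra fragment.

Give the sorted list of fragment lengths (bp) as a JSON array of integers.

Scan for sites:
  GruII TGTT/2: at [53, 84, 117, 141, 155, 160, 182, 196, 205, 211] ⇒ [55, 86, 119, 143, 157, 162, 184, 198, 207, 213]
  BxoVI CTATA/1: at [11, 17, 36, 58, 66, 74, 97, 102, 110, 121, 130, 136] ⇒ [12, 18, 37, 59, 67, 75, 98, 103, 111, 122, 131, 137]

All cut coordinates (distinct, sorted): [12, 18, 37, 55, 59, 67, 75, 86, 98, 103, 111, 119, 122, 131, 137, 143, 157, 162, 184, 198, 207, 213]

Fragments:
  [0,12): 12 bp
  [12,18): 6 bp
  [18,37): 19 bp
  [37,55): 18 bp
  [55,59): 4 bp
  [59,67): 8 bp
  [67,75): 8 bp
  [75,86): 11 bp
  [86,98): 12 bp
  [98,103): 5 bp
  [103,111): 8 bp
  [111,119): 8 bp
  [119,122): 3 bp
  [122,131): 9 bp
  [131,137): 6 bp
  [137,143): 6 bp
  [143,157): 14 bp
  [157,162): 5 bp
  [162,184): 22 bp
  [184,198): 14 bp
  [198,207): 9 bp
  [207,213): 6 bp
  [213,216): 3 bp

[3,3,4,5,5,6,6,6,6,8,8,8,8,9,9,11,12,12,14,14,18,19,22]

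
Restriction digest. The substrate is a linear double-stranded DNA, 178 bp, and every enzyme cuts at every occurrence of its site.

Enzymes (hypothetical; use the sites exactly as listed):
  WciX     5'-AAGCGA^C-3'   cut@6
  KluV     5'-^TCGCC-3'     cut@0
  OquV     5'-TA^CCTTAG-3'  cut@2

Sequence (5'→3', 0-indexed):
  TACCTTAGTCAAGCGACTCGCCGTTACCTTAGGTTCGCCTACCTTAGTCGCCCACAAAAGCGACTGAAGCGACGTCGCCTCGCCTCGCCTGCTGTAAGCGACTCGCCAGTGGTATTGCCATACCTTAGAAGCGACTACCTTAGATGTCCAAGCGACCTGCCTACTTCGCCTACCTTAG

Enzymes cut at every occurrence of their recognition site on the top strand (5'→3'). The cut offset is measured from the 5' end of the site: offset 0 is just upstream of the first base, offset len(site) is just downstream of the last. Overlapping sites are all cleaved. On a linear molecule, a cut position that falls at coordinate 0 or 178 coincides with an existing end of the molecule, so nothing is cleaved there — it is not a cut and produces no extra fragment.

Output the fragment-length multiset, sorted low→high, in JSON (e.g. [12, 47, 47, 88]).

Scan for sites:
  WciX AAGCGAC/6: at [10, 57, 66, 95, 128, 149] ⇒ [16, 63, 72, 101, 134, 155]
  KluV TCGCC/0: at [17, 34, 47, 74, 79, 84, 102, 165] ⇒ [17, 34, 47, 74, 79, 84, 102, 165]
  OquV TACCTTAG/2: at [0, 24, 39, 120, 135, 170] ⇒ [2, 26, 41, 122, 137, 172]

All cut coordinates (distinct, sorted): [2, 16, 17, 26, 34, 41, 47, 63, 72, 74, 79, 84, 101, 102, 122, 134, 137, 155, 165, 172]

Fragment lengths:
  [0,2): 2 bp
  [2,16): 14 bp
  [16,17): 1 bp
  [17,26): 9 bp
  [26,34): 8 bp
  [34,41): 7 bp
  [41,47): 6 bp
  [47,63): 16 bp
  [63,72): 9 bp
  [72,74): 2 bp
  [74,79): 5 bp
  [79,84): 5 bp
  [84,101): 17 bp
  [101,102): 1 bp
  [102,122): 20 bp
  [122,134): 12 bp
  [134,137): 3 bp
  [137,155): 18 bp
  [155,165): 10 bp
  [165,172): 7 bp
  [172,178): 6 bp

[1,1,2,2,3,5,5,6,6,7,7,8,9,9,10,12,14,16,17,18,20]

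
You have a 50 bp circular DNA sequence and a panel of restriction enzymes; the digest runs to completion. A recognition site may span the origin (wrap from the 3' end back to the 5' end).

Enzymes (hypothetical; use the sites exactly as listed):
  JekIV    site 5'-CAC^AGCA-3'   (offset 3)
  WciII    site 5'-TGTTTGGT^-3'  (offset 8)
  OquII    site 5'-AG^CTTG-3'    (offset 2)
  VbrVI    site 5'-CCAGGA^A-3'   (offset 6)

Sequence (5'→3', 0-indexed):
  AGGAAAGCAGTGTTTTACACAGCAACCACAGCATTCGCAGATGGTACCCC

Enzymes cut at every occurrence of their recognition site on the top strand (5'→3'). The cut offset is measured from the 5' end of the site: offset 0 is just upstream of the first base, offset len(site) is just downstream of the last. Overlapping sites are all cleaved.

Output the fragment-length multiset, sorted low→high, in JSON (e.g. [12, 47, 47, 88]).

Scan for sites:
  JekIV CACAGCA/3: at [17, 26] ⇒ [20, 29]
  WciII (TGTTTGGT, off=8): no sites
  OquII (AGCTTG, off=2): no sites
  VbrVI CCAGGAA/6: at [48] ⇒ [4]

All cut coordinates (distinct, sorted): [4, 20, 29]

Fragments:
  4→20: 16 bp
  20→29: 9 bp
  29→4 (wrap): 50-29+4 = 25 bp

[9,16,25]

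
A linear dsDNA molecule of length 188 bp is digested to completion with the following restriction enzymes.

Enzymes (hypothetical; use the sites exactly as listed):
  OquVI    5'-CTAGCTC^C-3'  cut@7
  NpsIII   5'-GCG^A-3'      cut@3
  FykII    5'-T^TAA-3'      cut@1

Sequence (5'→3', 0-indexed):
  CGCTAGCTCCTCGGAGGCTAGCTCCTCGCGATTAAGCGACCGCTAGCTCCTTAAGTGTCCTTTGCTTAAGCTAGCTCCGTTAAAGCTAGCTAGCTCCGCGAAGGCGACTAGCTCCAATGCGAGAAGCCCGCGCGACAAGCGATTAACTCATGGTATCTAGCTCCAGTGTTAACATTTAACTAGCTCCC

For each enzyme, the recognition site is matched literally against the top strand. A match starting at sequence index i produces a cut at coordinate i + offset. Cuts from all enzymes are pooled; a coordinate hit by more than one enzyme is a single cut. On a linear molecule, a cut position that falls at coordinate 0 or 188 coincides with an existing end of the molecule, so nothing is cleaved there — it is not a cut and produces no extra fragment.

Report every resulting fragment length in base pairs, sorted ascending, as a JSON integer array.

Site scan:
  OquVI (CTAGCTCC, off=7): starts [2, 17, 42, 70, 89, 107, 156, 179] → cuts [9, 24, 49, 77, 96, 114, 163, 186]
  NpsIII (GCGA, off=3): starts [27, 35, 97, 103, 118, 131, 138] → cuts [30, 38, 100, 106, 121, 134, 141]
  FykII (TTAA, off=1): starts [31, 50, 65, 79, 142, 168, 175] → cuts [32, 51, 66, 80, 143, 169, 176]

Pooled cuts: [9, 24, 30, 32, 38, 49, 51, 66, 77, 80, 96, 100, 106, 114, 121, 134, 141, 143, 163, 169, 176, 186]

Fragment lengths:
  [0,9): 9 bp
  [9,24): 15 bp
  [24,30): 6 bp
  [30,32): 2 bp
  [32,38): 6 bp
  [38,49): 11 bp
  [49,51): 2 bp
  [51,66): 15 bp
  [66,77): 11 bp
  [77,80): 3 bp
  [80,96): 16 bp
  [96,100): 4 bp
  [100,106): 6 bp
  [106,114): 8 bp
  [114,121): 7 bp
  [121,134): 13 bp
  [134,141): 7 bp
  [141,143): 2 bp
  [143,163): 20 bp
  [163,169): 6 bp
  [169,176): 7 bp
  [176,186): 10 bp
  [186,188): 2 bp

[2,2,2,2,3,4,6,6,6,6,7,7,7,8,9,10,11,11,13,15,15,16,20]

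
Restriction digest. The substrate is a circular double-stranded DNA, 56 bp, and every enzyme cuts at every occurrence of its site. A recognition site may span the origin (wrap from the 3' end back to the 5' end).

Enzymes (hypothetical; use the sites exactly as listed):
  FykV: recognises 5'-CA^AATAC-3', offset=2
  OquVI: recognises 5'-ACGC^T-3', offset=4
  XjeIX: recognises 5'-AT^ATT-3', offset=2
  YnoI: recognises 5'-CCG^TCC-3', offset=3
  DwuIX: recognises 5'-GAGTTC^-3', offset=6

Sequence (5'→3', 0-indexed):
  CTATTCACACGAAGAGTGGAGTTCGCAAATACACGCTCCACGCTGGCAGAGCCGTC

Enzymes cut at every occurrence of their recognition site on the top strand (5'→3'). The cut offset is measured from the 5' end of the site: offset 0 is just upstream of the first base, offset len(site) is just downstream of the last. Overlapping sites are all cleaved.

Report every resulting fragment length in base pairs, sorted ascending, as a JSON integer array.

[3,7,9,11,26]

Site scan:
  FykV (CAAATAC, off=2): starts [25] → cuts [27]
  OquVI (ACGCT, off=4): starts [32, 39] → cuts [36, 43]
  XjeIX (ATATT, off=2): no sites
  YnoI (CCGTCC, off=3): starts [51] → cuts [54]
  DwuIX (GAGTTC, off=6): starts [18] → cuts [24]

All cut coordinates (distinct, sorted): [24, 27, 36, 43, 54]

Fragment lengths:
  24→27: 3 bp
  27→36: 9 bp
  36→43: 7 bp
  43→54: 11 bp
  54→24 (wrap): 56-54+24 = 26 bp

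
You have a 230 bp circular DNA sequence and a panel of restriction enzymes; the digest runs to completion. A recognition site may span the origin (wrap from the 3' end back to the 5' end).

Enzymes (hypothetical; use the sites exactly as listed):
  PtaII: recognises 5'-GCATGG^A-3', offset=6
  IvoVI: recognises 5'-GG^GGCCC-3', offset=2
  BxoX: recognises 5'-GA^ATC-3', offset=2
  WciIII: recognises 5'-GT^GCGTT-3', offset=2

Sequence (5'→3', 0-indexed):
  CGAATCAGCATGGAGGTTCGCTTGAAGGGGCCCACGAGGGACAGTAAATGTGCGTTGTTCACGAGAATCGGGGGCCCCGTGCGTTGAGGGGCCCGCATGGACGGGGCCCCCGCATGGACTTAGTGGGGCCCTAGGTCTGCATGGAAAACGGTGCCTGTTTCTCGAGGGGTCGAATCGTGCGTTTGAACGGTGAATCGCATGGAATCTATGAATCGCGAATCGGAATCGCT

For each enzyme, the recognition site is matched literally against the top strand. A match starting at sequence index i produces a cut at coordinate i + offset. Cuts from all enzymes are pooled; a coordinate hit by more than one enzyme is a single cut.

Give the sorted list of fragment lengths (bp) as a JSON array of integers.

[1,4,5,6,6,7,8,8,9,9,9,9,10,11,13,15,15,15,18,23,29]

Site scan:
  PtaII GCATGGA/6: at [7, 94, 111, 138, 196] ⇒ [13, 100, 117, 144, 202]
  IvoVI GGGGCCC/2: at [26, 70, 87, 102, 124] ⇒ [28, 72, 89, 104, 126]
  BxoX GAATC/2: at [1, 64, 171, 191, 201, 209, 216, 222] ⇒ [3, 66, 173, 193, 203, 211, 218, 224]
  WciIII GTGCGTT/2: at [49, 78, 176] ⇒ [51, 80, 178]

Pooled cuts: [3, 13, 28, 51, 66, 72, 80, 89, 100, 104, 117, 126, 144, 173, 178, 193, 202, 203, 211, 218, 224]

Fragment lengths:
  3→13: 10 bp
  13→28: 15 bp
  28→51: 23 bp
  51→66: 15 bp
  66→72: 6 bp
  72→80: 8 bp
  80→89: 9 bp
  89→100: 11 bp
  100→104: 4 bp
  104→117: 13 bp
  117→126: 9 bp
  126→144: 18 bp
  144→173: 29 bp
  173→178: 5 bp
  178→193: 15 bp
  193→202: 9 bp
  202→203: 1 bp
  203→211: 8 bp
  211→218: 7 bp
  218→224: 6 bp
  224→3 (wrap): 230-224+3 = 9 bp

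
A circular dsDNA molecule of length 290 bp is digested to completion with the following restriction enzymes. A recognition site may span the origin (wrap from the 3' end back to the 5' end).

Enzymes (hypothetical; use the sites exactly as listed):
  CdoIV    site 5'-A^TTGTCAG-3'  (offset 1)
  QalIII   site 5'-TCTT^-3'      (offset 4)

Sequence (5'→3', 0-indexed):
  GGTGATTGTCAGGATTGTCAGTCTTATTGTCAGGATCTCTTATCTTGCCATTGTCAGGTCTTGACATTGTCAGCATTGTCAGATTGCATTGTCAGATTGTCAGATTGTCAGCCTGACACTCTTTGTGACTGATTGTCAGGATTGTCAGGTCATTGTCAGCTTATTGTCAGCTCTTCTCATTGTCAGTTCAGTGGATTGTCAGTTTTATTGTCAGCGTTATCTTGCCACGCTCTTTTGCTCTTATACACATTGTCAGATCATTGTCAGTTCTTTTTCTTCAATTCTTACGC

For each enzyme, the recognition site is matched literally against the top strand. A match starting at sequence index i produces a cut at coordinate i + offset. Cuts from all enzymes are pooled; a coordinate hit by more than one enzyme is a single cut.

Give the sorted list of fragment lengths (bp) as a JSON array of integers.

Scan for sites:
  CdoIV (ATTGTCAG, off=1): starts [4, 13, 25, 49, 65, 74, 87, 95, 103, 131, 140, 151, 162, 178, 194, 206, 248, 259] → cuts [5, 14, 26, 50, 66, 75, 88, 96, 104, 132, 141, 152, 163, 179, 195, 207, 249, 260]
  QalIII (TCTT, off=4): starts [21, 37, 42, 58, 119, 171, 219, 230, 238, 268, 274, 282] → cuts [25, 41, 46, 62, 123, 175, 223, 234, 242, 272, 278, 286]

Pooled cuts: [5, 14, 25, 26, 41, 46, 50, 62, 66, 75, 88, 96, 104, 123, 132, 141, 152, 163, 175, 179, 195, 207, 223, 234, 242, 249, 260, 272, 278, 286]

Fragments:
  5→14: 9 bp
  14→25: 11 bp
  25→26: 1 bp
  26→41: 15 bp
  41→46: 5 bp
  46→50: 4 bp
  50→62: 12 bp
  62→66: 4 bp
  66→75: 9 bp
  75→88: 13 bp
  88→96: 8 bp
  96→104: 8 bp
  104→123: 19 bp
  123→132: 9 bp
  132→141: 9 bp
  141→152: 11 bp
  152→163: 11 bp
  163→175: 12 bp
  175→179: 4 bp
  179→195: 16 bp
  195→207: 12 bp
  207→223: 16 bp
  223→234: 11 bp
  234→242: 8 bp
  242→249: 7 bp
  249→260: 11 bp
  260→272: 12 bp
  272→278: 6 bp
  278→286: 8 bp
  286→5 (wrap): 290-286+5 = 9 bp

[1,4,4,4,5,6,7,8,8,8,8,9,9,9,9,9,11,11,11,11,11,12,12,12,12,13,15,16,16,19]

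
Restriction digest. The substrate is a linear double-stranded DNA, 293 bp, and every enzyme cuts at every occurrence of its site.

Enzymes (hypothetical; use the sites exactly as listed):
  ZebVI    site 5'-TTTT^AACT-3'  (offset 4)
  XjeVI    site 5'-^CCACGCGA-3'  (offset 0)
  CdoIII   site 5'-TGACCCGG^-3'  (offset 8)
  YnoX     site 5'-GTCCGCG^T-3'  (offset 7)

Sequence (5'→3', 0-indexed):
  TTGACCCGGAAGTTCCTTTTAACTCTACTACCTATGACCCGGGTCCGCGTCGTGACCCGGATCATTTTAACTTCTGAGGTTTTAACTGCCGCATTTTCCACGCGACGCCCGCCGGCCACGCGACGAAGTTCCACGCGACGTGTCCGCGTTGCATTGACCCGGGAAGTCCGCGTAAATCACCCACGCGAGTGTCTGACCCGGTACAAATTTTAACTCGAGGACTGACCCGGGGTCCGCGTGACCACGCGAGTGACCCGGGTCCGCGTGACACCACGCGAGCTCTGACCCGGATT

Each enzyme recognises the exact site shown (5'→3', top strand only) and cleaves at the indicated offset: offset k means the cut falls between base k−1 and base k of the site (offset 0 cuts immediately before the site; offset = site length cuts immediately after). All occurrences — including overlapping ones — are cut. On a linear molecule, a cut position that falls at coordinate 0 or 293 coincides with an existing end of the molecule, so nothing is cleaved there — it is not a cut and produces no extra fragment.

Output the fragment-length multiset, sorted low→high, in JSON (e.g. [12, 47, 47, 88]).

[3,3,5,7,7,8,8,8,9,10,10,11,11,14,14,15,15,17,18,18,19,20,21,22]

Scan for sites:
  ZebVI (TTTTAACT, off=4): starts [16, 64, 79, 207] → cuts [20, 68, 83, 211]
  XjeVI (CCACGCGA, off=0): starts [97, 115, 130, 180, 241, 270] → cuts [97, 115, 130, 180, 241, 270]
  CdoIII (TGACCCGG, off=8): starts [1, 34, 52, 154, 193, 222, 250, 282] → cuts [9, 42, 60, 162, 201, 230, 258, 290]
  YnoX (GTCCGCGT, off=7): starts [42, 141, 165, 231, 258] → cuts [49, 148, 172, 238, 265]

Pooled cuts: [9, 20, 42, 49, 60, 68, 83, 97, 115, 130, 148, 162, 172, 180, 201, 211, 230, 238, 241, 258, 265, 270, 290]

Fragments:
  [0,9): 9 bp
  [9,20): 11 bp
  [20,42): 22 bp
  [42,49): 7 bp
  [49,60): 11 bp
  [60,68): 8 bp
  [68,83): 15 bp
  [83,97): 14 bp
  [97,115): 18 bp
  [115,130): 15 bp
  [130,148): 18 bp
  [148,162): 14 bp
  [162,172): 10 bp
  [172,180): 8 bp
  [180,201): 21 bp
  [201,211): 10 bp
  [211,230): 19 bp
  [230,238): 8 bp
  [238,241): 3 bp
  [241,258): 17 bp
  [258,265): 7 bp
  [265,270): 5 bp
  [270,290): 20 bp
  [290,293): 3 bp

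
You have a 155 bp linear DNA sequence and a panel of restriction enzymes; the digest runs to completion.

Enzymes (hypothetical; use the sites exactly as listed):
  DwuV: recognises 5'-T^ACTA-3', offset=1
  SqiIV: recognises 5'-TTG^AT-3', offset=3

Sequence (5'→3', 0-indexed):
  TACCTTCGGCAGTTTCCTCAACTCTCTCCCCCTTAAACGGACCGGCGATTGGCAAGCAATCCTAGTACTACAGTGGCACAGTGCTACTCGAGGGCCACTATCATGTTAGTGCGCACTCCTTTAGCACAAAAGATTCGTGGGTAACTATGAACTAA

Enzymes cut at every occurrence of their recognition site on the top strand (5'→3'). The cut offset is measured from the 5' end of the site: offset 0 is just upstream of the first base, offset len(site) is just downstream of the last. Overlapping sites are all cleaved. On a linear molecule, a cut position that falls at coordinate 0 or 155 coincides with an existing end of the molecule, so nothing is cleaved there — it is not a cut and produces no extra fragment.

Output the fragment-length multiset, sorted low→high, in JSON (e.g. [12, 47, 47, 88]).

Site scan:
  DwuV (TACTA, off=1): starts [65] → cuts [66]
  SqiIV (TTGAT, off=3): no sites

All cut coordinates (distinct, sorted): [66]

Fragment lengths:
  [0,66): 66 bp
  [66,155): 89 bp

[66,89]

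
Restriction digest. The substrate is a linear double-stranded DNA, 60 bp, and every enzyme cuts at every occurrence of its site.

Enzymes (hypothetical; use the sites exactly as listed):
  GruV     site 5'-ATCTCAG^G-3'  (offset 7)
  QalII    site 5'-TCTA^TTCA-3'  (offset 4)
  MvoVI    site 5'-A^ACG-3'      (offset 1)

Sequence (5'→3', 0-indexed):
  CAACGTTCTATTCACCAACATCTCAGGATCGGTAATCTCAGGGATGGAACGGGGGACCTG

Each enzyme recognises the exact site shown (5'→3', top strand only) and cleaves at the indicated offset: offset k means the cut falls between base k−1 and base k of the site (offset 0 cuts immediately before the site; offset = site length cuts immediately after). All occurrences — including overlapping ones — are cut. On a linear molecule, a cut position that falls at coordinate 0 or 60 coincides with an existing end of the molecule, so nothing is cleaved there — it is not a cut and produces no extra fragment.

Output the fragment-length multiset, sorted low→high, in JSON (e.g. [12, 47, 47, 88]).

[2,7,8,12,15,16]

Per-enzyme occurrences:
  GruV ATCTCAGG/7: at [19, 34] ⇒ [26, 41]
  QalII TCTATTCA/4: at [6] ⇒ [10]
  MvoVI AACG/1: at [1, 47] ⇒ [2, 48]

Pooled cuts: [2, 10, 26, 41, 48]

Fragment lengths:
  [0,2): 2 bp
  [2,10): 8 bp
  [10,26): 16 bp
  [26,41): 15 bp
  [41,48): 7 bp
  [48,60): 12 bp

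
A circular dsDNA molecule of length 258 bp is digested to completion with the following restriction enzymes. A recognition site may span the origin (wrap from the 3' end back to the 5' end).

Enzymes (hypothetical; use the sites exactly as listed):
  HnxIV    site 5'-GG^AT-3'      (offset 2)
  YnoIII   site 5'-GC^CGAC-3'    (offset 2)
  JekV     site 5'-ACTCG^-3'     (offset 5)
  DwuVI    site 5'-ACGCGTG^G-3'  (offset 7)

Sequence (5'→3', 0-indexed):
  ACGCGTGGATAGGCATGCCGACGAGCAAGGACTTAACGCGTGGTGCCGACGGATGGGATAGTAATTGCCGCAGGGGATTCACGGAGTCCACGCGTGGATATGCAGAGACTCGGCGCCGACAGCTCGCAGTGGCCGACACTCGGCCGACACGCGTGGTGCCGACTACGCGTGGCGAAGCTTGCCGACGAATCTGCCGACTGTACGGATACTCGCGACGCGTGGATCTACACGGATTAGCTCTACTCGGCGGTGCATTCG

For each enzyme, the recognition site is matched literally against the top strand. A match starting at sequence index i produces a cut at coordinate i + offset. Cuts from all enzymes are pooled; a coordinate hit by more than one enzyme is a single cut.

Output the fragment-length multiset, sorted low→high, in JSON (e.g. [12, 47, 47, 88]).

Site scan:
  HnxIV GGAT/2: at [6, 50, 55, 74, 95, 203, 220, 230] ⇒ [8, 52, 57, 76, 97, 205, 222, 232]
  YnoIII GCCGAC/2: at [16, 44, 114, 131, 142, 157, 180, 192] ⇒ [18, 46, 116, 133, 144, 159, 182, 194]
  JekV ACTCG/5: at [107, 137, 207, 241] ⇒ [112, 142, 212, 246]
  DwuVI ACGCGTGG/7: at [0, 35, 89, 148, 164, 214] ⇒ [7, 42, 96, 155, 171, 221]

Pooled cuts: [7, 8, 18, 42, 46, 52, 57, 76, 96, 97, 112, 116, 133, 142, 144, 155, 159, 171, 182, 194, 205, 212, 221, 222, 232, 246]

Fragments:
  7→8: 1 bp
  8→18: 10 bp
  18→42: 24 bp
  42→46: 4 bp
  46→52: 6 bp
  52→57: 5 bp
  57→76: 19 bp
  76→96: 20 bp
  96→97: 1 bp
  97→112: 15 bp
  112→116: 4 bp
  116→133: 17 bp
  133→142: 9 bp
  142→144: 2 bp
  144→155: 11 bp
  155→159: 4 bp
  159→171: 12 bp
  171→182: 11 bp
  182→194: 12 bp
  194→205: 11 bp
  205→212: 7 bp
  212→221: 9 bp
  221→222: 1 bp
  222→232: 10 bp
  232→246: 14 bp
  246→7 (wrap): 258-246+7 = 19 bp

[1,1,1,2,4,4,4,5,6,7,9,9,10,10,11,11,11,12,12,14,15,17,19,19,20,24]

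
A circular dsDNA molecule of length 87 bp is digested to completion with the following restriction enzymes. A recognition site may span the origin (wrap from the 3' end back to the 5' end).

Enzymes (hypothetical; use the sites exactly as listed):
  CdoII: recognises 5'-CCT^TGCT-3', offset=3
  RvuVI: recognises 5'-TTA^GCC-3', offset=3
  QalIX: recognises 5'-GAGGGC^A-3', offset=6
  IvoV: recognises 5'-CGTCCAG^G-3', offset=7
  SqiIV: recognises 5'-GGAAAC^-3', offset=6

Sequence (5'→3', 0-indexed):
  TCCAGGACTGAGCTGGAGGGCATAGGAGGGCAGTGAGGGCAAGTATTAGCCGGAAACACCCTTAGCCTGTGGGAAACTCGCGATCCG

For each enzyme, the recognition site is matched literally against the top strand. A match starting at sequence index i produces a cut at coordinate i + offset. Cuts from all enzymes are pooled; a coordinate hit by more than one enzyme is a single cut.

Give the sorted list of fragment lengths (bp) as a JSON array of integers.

Per-enzyme occurrences:
  CdoII (CCTTGCT, off=3): no sites
  RvuVI (TTAGCC, off=3): starts [45, 61] → cuts [48, 64]
  QalIX (GAGGGCA, off=6): starts [15, 25, 34] → cuts [21, 31, 40]
  IvoV (CGTCCAGG, off=7): starts [85] → cuts [5]
  SqiIV (GGAAAC, off=6): starts [51, 71] → cuts [57, 77]

Pooled cuts: [5, 21, 31, 40, 48, 57, 64, 77]

Fragment lengths:
  5→21: 16 bp
  21→31: 10 bp
  31→40: 9 bp
  40→48: 8 bp
  48→57: 9 bp
  57→64: 7 bp
  64→77: 13 bp
  77→5 (wrap): 87-77+5 = 15 bp

[7,8,9,9,10,13,15,16]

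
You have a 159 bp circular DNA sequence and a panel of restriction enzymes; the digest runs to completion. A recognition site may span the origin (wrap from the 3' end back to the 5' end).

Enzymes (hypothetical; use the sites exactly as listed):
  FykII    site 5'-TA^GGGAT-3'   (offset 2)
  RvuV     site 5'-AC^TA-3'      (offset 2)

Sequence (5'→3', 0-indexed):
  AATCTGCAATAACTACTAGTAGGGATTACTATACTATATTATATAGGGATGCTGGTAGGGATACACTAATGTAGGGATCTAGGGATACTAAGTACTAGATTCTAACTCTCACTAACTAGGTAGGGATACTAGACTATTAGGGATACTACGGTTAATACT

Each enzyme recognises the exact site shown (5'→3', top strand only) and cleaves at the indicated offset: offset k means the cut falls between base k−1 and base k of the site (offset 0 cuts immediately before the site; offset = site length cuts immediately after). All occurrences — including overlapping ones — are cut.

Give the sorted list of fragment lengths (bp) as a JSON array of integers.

Site scan:
  FykII (TAGGGAT, off=2): starts [19, 43, 55, 71, 79, 120, 137] → cuts [21, 45, 57, 73, 81, 122, 139]
  RvuV (ACTA, off=2): starts [11, 14, 27, 32, 64, 86, 93, 110, 114, 127, 132, 144, 156] → cuts [13, 16, 29, 34, 66, 88, 95, 112, 116, 129, 134, 146, 158]

Pooled cuts: [13, 16, 21, 29, 34, 45, 57, 66, 73, 81, 88, 95, 112, 116, 122, 129, 134, 139, 146, 158]

Fragment lengths:
  13→16: 3 bp
  16→21: 5 bp
  21→29: 8 bp
  29→34: 5 bp
  34→45: 11 bp
  45→57: 12 bp
  57→66: 9 bp
  66→73: 7 bp
  73→81: 8 bp
  81→88: 7 bp
  88→95: 7 bp
  95→112: 17 bp
  112→116: 4 bp
  116→122: 6 bp
  122→129: 7 bp
  129→134: 5 bp
  134→139: 5 bp
  139→146: 7 bp
  146→158: 12 bp
  158→13 (wrap): 159-158+13 = 14 bp

[3,4,5,5,5,5,6,7,7,7,7,7,8,8,9,11,12,12,14,17]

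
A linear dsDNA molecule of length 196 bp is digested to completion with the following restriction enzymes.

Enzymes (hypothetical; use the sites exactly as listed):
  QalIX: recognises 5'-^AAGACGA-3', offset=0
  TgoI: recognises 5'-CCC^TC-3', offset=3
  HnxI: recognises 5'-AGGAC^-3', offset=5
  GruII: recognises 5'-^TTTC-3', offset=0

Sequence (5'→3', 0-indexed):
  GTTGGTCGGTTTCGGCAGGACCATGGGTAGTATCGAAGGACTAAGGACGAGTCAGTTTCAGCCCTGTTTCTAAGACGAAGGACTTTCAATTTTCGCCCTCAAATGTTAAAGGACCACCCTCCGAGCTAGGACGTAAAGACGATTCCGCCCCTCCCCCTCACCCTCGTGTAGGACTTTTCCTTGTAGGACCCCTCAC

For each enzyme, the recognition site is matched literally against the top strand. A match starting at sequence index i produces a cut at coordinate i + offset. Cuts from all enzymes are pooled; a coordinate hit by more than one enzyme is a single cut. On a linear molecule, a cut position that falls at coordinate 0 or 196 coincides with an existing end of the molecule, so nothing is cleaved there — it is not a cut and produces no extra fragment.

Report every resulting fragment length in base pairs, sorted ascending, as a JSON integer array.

[1,3,3,4,5,5,6,6,7,7,7,8,9,11,11,12,12,13,14,16,16,20]

Per-enzyme occurrences:
  QalIX AAGACGA/0: at [71, 135] ⇒ [71, 135]
  TgoI CCCTC/3: at [95, 116, 148, 154, 160, 189] ⇒ [98, 119, 151, 157, 163, 192]
  HnxI AGGAC/5: at [16, 36, 43, 78, 109, 127, 169, 184] ⇒ [21, 41, 48, 83, 114, 132, 174, 189]
  GruII TTTC/0: at [9, 55, 66, 83, 90, 175] ⇒ [9, 55, 66, 83, 90, 175]

Pooled cuts: [9, 21, 41, 48, 55, 66, 71, 83, 90, 98, 114, 119, 132, 135, 151, 157, 163, 174, 175, 189, 192]

Fragments:
  [0,9): 9 bp
  [9,21): 12 bp
  [21,41): 20 bp
  [41,48): 7 bp
  [48,55): 7 bp
  [55,66): 11 bp
  [66,71): 5 bp
  [71,83): 12 bp
  [83,90): 7 bp
  [90,98): 8 bp
  [98,114): 16 bp
  [114,119): 5 bp
  [119,132): 13 bp
  [132,135): 3 bp
  [135,151): 16 bp
  [151,157): 6 bp
  [157,163): 6 bp
  [163,174): 11 bp
  [174,175): 1 bp
  [175,189): 14 bp
  [189,192): 3 bp
  [192,196): 4 bp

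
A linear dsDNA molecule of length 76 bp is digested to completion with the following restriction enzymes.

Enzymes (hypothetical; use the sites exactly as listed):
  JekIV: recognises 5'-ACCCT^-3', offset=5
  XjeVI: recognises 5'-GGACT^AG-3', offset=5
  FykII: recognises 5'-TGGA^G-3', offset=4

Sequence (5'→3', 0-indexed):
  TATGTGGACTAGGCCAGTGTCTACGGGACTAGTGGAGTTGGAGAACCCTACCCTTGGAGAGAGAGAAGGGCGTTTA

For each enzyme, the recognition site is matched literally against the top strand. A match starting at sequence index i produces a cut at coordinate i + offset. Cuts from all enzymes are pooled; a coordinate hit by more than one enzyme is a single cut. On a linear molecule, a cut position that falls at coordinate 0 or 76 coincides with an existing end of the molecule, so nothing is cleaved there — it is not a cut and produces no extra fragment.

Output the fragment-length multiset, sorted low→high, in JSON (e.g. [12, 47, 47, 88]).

[4,5,6,6,7,10,18,20]

Site scan:
  JekIV (ACCCT, off=5): starts [44, 49] → cuts [49, 54]
  XjeVI (GGACTAG, off=5): starts [5, 25] → cuts [10, 30]
  FykII (TGGAG, off=4): starts [32, 38, 54] → cuts [36, 42, 58]

Pooled cuts: [10, 30, 36, 42, 49, 54, 58]

Fragments:
  [0,10): 10 bp
  [10,30): 20 bp
  [30,36): 6 bp
  [36,42): 6 bp
  [42,49): 7 bp
  [49,54): 5 bp
  [54,58): 4 bp
  [58,76): 18 bp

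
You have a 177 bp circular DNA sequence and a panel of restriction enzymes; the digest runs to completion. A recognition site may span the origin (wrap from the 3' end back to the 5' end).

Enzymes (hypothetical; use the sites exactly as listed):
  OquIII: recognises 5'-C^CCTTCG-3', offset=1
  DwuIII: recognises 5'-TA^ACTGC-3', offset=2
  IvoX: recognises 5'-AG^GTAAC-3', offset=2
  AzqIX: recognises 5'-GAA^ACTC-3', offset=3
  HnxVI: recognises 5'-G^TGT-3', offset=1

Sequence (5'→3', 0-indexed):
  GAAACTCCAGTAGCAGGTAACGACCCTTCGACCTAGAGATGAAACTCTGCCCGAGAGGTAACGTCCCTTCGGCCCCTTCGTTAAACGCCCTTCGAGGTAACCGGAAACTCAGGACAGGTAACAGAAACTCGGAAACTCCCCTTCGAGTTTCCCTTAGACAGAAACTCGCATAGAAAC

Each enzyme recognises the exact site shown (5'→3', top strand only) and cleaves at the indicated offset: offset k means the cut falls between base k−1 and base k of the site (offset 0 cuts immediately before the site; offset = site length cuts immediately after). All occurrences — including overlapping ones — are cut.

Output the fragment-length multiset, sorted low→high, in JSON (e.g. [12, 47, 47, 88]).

[5,8,8,8,8,9,9,10,11,13,14,14,17,19,24]

Scan for sites:
  OquIII CCCTTCG/1: at [23, 64, 73, 87, 138] ⇒ [24, 65, 74, 88, 139]
  DwuIII (TAACTGC, off=2): no sites
  IvoX AGGTAAC/2: at [14, 55, 94, 115] ⇒ [16, 57, 96, 117]
  AzqIX GAAACTC/3: at [0, 40, 103, 123, 131, 160] ⇒ [3, 43, 106, 126, 134, 163]
  HnxVI (GTGT, off=1): no sites

All cut coordinates (distinct, sorted): [3, 16, 24, 43, 57, 65, 74, 88, 96, 106, 117, 126, 134, 139, 163]

Fragments:
  3→16: 13 bp
  16→24: 8 bp
  24→43: 19 bp
  43→57: 14 bp
  57→65: 8 bp
  65→74: 9 bp
  74→88: 14 bp
  88→96: 8 bp
  96→106: 10 bp
  106→117: 11 bp
  117→126: 9 bp
  126→134: 8 bp
  134→139: 5 bp
  139→163: 24 bp
  163→3 (wrap): 177-163+3 = 17 bp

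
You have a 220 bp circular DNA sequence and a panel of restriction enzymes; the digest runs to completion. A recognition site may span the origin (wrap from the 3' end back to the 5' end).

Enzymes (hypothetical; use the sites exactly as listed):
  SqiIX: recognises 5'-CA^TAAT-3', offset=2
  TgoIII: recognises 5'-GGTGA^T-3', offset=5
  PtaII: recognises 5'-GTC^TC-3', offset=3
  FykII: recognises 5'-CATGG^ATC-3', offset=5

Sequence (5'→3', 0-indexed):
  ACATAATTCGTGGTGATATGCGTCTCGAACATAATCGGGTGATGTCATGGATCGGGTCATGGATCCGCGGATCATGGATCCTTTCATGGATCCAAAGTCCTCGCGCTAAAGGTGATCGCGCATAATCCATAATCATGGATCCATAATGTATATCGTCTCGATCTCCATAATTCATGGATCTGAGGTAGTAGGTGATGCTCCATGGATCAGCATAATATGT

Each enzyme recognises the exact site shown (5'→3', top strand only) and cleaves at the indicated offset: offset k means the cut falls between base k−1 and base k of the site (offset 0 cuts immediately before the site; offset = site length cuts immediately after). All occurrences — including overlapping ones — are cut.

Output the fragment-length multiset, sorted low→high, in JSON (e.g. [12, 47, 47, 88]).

Per-enzyme occurrences:
  SqiIX CATAAT/2: at [1, 29, 120, 127, 141, 165, 210] ⇒ [3, 31, 122, 129, 143, 167, 212]
  TgoIII GGTGAT/5: at [11, 37, 110, 190] ⇒ [16, 42, 115, 195]
  PtaII GTCTC/3: at [21, 154] ⇒ [24, 157]
  FykII CATGGATC/5: at [45, 57, 72, 84, 133, 172, 200] ⇒ [50, 62, 77, 89, 138, 177, 205]

All cut coordinates (distinct, sorted): [3, 16, 24, 31, 42, 50, 62, 77, 89, 115, 122, 129, 138, 143, 157, 167, 177, 195, 205, 212]

Fragments:
  3→16: 13 bp
  16→24: 8 bp
  24→31: 7 bp
  31→42: 11 bp
  42→50: 8 bp
  50→62: 12 bp
  62→77: 15 bp
  77→89: 12 bp
  89→115: 26 bp
  115→122: 7 bp
  122→129: 7 bp
  129→138: 9 bp
  138→143: 5 bp
  143→157: 14 bp
  157→167: 10 bp
  167→177: 10 bp
  177→195: 18 bp
  195→205: 10 bp
  205→212: 7 bp
  212→3 (wrap): 220-212+3 = 11 bp

[5,7,7,7,7,8,8,9,10,10,10,11,11,12,12,13,14,15,18,26]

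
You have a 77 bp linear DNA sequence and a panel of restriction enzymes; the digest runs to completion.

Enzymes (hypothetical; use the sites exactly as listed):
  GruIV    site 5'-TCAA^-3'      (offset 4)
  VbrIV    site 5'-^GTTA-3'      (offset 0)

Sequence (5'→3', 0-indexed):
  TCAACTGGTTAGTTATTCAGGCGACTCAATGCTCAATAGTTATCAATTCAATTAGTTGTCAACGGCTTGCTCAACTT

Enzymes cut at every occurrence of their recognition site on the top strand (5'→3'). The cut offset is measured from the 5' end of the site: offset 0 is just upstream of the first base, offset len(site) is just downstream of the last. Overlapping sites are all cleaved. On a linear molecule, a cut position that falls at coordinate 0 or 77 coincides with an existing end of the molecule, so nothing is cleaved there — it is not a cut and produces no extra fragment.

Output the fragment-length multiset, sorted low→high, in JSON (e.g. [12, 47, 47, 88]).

Per-enzyme occurrences:
  GruIV TCAA/4: at [0, 25, 32, 42, 47, 58, 70] ⇒ [4, 29, 36, 46, 51, 62, 74]
  VbrIV GTTA/0: at [7, 11, 38] ⇒ [7, 11, 38]

All cut coordinates (distinct, sorted): [4, 7, 11, 29, 36, 38, 46, 51, 62, 74]

Fragment lengths:
  [0,4): 4 bp
  [4,7): 3 bp
  [7,11): 4 bp
  [11,29): 18 bp
  [29,36): 7 bp
  [36,38): 2 bp
  [38,46): 8 bp
  [46,51): 5 bp
  [51,62): 11 bp
  [62,74): 12 bp
  [74,77): 3 bp

[2,3,3,4,4,5,7,8,11,12,18]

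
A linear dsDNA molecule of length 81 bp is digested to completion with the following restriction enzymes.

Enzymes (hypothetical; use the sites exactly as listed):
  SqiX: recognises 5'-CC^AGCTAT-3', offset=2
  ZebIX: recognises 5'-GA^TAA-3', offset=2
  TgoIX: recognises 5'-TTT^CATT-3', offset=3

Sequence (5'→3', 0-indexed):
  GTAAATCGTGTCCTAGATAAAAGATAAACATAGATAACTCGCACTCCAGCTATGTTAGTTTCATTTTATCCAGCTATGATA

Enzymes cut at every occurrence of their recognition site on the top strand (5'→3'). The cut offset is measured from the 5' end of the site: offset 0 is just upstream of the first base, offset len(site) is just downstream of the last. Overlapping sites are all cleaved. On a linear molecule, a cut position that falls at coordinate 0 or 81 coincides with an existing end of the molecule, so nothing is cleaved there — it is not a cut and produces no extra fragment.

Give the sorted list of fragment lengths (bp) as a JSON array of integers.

[7,10,10,10,13,14,17]

Scan for sites:
  SqiX (CCAGCTAT, off=2): starts [45, 69] → cuts [47, 71]
  ZebIX (GATAA, off=2): starts [15, 22, 32] → cuts [17, 24, 34]
  TgoIX (TTTCATT, off=3): starts [58] → cuts [61]

Pooled cuts: [17, 24, 34, 47, 61, 71]

Fragment lengths:
  [0,17): 17 bp
  [17,24): 7 bp
  [24,34): 10 bp
  [34,47): 13 bp
  [47,61): 14 bp
  [61,71): 10 bp
  [71,81): 10 bp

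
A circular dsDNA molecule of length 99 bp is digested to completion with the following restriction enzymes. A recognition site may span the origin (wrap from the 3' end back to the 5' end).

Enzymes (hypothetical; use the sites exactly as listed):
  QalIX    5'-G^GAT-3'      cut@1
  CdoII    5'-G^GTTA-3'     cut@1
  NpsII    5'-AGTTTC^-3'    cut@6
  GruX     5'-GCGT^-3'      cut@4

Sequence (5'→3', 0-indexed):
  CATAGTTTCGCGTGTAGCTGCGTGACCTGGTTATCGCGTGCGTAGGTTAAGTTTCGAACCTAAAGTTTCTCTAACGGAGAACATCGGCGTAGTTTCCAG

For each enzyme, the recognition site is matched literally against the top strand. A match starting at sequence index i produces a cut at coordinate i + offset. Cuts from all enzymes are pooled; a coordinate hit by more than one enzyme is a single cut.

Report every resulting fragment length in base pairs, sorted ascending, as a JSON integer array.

Scan for sites:
  QalIX (GGAT, off=1): no sites
  CdoII GGTTA/1: at [28, 44] ⇒ [29, 45]
  NpsII AGTTTC/6: at [3, 49, 63, 90] ⇒ [9, 55, 69, 96]
  GruX GCGT/4: at [9, 19, 35, 39, 86] ⇒ [13, 23, 39, 43, 90]

Pooled cuts: [9, 13, 23, 29, 39, 43, 45, 55, 69, 90, 96]

Fragment lengths:
  9→13: 4 bp
  13→23: 10 bp
  23→29: 6 bp
  29→39: 10 bp
  39→43: 4 bp
  43→45: 2 bp
  45→55: 10 bp
  55→69: 14 bp
  69→90: 21 bp
  90→96: 6 bp
  96→9 (wrap): 99-96+9 = 12 bp

[2,4,4,6,6,10,10,10,12,14,21]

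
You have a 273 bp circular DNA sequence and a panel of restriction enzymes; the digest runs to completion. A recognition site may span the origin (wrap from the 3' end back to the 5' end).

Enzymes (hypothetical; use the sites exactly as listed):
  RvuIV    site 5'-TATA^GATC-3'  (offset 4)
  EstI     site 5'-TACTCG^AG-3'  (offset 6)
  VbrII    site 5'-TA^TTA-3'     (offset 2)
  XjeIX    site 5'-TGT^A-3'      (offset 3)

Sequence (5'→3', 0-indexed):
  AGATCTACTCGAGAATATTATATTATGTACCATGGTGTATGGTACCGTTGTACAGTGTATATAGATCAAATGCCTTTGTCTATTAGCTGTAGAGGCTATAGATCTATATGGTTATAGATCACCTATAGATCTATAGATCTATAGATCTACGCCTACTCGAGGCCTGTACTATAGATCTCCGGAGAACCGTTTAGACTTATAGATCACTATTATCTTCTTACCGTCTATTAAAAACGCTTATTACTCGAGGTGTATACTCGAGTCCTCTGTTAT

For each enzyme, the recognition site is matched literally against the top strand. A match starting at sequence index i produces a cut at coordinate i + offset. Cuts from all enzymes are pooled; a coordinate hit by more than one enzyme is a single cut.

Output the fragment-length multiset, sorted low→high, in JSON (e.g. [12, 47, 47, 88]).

Scan for sites:
  RvuIV (TATAGATC, off=4): starts [59, 96, 112, 123, 131, 139, 169, 197, 270] → cuts [1, 63, 100, 116, 127, 135, 143, 173, 201]
  EstI (TACTCGAG, off=6): starts [5, 153, 241, 254] → cuts [11, 159, 247, 260]
  VbrII (TATTA, off=2): starts [15, 20, 80, 207, 225, 238] → cuts [17, 22, 82, 209, 227, 240]
  XjeIX (TGTA, off=3): starts [25, 35, 48, 55, 87, 164, 250] → cuts [28, 38, 51, 58, 90, 167, 253]

Pooled cuts: [1, 11, 17, 22, 28, 38, 51, 58, 63, 82, 90, 100, 116, 127, 135, 143, 159, 167, 173, 201, 209, 227, 240, 247, 253, 260]

Fragments:
  1→11: 10 bp
  11→17: 6 bp
  17→22: 5 bp
  22→28: 6 bp
  28→38: 10 bp
  38→51: 13 bp
  51→58: 7 bp
  58→63: 5 bp
  63→82: 19 bp
  82→90: 8 bp
  90→100: 10 bp
  100→116: 16 bp
  116→127: 11 bp
  127→135: 8 bp
  135→143: 8 bp
  143→159: 16 bp
  159→167: 8 bp
  167→173: 6 bp
  173→201: 28 bp
  201→209: 8 bp
  209→227: 18 bp
  227→240: 13 bp
  240→247: 7 bp
  247→253: 6 bp
  253→260: 7 bp
  260→1 (wrap): 273-260+1 = 14 bp

[5,5,6,6,6,6,7,7,7,8,8,8,8,8,10,10,10,11,13,13,14,16,16,18,19,28]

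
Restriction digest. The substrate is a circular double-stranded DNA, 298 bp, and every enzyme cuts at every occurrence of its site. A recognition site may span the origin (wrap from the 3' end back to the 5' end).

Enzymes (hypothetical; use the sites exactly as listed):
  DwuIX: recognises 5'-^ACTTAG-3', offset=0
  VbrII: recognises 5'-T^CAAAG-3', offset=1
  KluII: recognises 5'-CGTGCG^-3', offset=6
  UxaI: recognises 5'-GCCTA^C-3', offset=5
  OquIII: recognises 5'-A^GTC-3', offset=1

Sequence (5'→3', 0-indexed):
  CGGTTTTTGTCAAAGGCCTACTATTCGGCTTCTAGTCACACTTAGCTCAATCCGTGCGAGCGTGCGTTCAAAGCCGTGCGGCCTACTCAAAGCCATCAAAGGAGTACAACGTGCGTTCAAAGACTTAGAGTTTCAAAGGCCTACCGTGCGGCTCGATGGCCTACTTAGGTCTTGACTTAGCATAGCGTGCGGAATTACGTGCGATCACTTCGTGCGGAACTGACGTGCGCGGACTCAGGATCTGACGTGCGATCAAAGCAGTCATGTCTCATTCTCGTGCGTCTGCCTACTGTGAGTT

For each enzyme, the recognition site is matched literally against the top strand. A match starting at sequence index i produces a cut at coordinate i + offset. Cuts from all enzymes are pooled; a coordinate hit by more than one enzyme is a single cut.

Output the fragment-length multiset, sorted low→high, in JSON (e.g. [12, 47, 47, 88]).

[1,2,2,2,2,5,5,5,7,7,8,8,9,10,10,11,11,12,12,12,13,13,14,17,19,19,19,21,22]

Per-enzyme occurrences:
  DwuIX ACTTAG/0: at [39, 122, 162, 174] ⇒ [39, 122, 162, 174]
  VbrII TCAAAG/1: at [9, 67, 86, 95, 116, 132, 252] ⇒ [10, 68, 87, 96, 117, 133, 253]
  KluII CGTGCG/6: at [52, 60, 74, 109, 144, 185, 197, 210, 223, 245, 275] ⇒ [58, 66, 80, 115, 150, 191, 203, 216, 229, 251, 281]
  UxaI GCCTAC/5: at [15, 80, 138, 158, 284] ⇒ [20, 85, 143, 163, 289]
  OquIII AGTC/1: at [33, 259] ⇒ [34, 260]

All cut coordinates (distinct, sorted): [10, 20, 34, 39, 58, 66, 68, 80, 85, 87, 96, 115, 117, 122, 133, 143, 150, 162, 163, 174, 191, 203, 216, 229, 251, 253, 260, 281, 289]

Fragments:
  10→20: 10 bp
  20→34: 14 bp
  34→39: 5 bp
  39→58: 19 bp
  58→66: 8 bp
  66→68: 2 bp
  68→80: 12 bp
  80→85: 5 bp
  85→87: 2 bp
  87→96: 9 bp
  96→115: 19 bp
  115→117: 2 bp
  117→122: 5 bp
  122→133: 11 bp
  133→143: 10 bp
  143→150: 7 bp
  150→162: 12 bp
  162→163: 1 bp
  163→174: 11 bp
  174→191: 17 bp
  191→203: 12 bp
  203→216: 13 bp
  216→229: 13 bp
  229→251: 22 bp
  251→253: 2 bp
  253→260: 7 bp
  260→281: 21 bp
  281→289: 8 bp
  289→10 (wrap): 298-289+10 = 19 bp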